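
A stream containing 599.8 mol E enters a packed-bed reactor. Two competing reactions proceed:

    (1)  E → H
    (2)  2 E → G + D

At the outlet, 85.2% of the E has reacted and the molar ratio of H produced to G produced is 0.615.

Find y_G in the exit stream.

0.326

Conversion of E: E consumed = 0.852 × 599.8 = 511 mol = 1ξ₁ + 2ξ₂.
Selectivity: 1ξ₁ / (1ξ₂) = 0.615 → ξ₁ = 0.615 ξ₂.
Substitute: (1·0.615 + 2) ξ₂ = 511 → ξ₂ = 195.4 mol, ξ₁ = 120.2 mol.
Outlet amounts (n = n₀ + Σ ν·ξ):
  E: 599.8 − 1(120.2) − 2(195.4) = 88.77
  H: 0 + 1(120.2) = 120.2
  G: 0 + 1(195.4) = 195.4
  D: 0 + 1(195.4) = 195.4
Total out = 599.8 mol; y_G = 195.4 / 599.8 = 0.3258.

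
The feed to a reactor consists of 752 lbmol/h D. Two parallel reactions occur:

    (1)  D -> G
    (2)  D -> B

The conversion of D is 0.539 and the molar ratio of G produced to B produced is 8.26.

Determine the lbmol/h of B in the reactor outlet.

43.8 lbmol/h

Conversion of D: D consumed = 0.539 × 752 = 405.3 lbmol/h = 1ξ₁ + 1ξ₂.
Selectivity: 1ξ₁ / (1ξ₂) = 8.26 → ξ₁ = 8.26 ξ₂.
Substitute: (1·8.26 + 1) ξ₂ = 405.3 → ξ₂ = 43.77 lbmol/h, ξ₁ = 361.6 lbmol/h.
Outlet amounts (n = n₀ + Σ ν·ξ):
  D: 752 − 1(361.6) − 1(43.77) = 346.7
  G: 0 + 1(361.6) = 361.6
  B: 0 + 1(43.77) = 43.77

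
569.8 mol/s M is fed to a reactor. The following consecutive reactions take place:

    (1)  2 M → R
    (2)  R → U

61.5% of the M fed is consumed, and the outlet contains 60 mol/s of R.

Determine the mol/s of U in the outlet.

Conversion of M: M consumed = 2ξ₁ = 0.615 × 569.8 → ξ₁ = 175.2 mol/s.
R balance: n_R = 0 + 1ξ₁ − 1ξ₂ = 60 → ξ₂ = (1·175.2 − 60)/1 = 115.2 mol/s.
Outlet amounts (n = n₀ + Σ ν·ξ):
  M: 569.8 − 2(175.2) = 219.4
  R: 0 + 1(175.2) − 1(115.2) = 60
  U: 0 + 1(115.2) = 115.2

115 mol/s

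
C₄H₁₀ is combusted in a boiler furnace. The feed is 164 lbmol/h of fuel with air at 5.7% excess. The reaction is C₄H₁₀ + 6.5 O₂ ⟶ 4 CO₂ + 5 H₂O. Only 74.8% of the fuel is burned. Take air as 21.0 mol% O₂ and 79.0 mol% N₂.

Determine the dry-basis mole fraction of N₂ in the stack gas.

0.831

Stoichiometric O₂ = 6.5 × 164 = 1066 lbmol/h; O₂ fed = 1066 × 1.057 = 1127 lbmol/h.
N₂ fed = 1127 × 79/21 = 4239 lbmol/h.
Fuel reacted = 0.748 × 164 → ξ = 122.7 lbmol/h.
Outlet (n = n₀ + ν ξ):
  C₄H₁₀: 164 − 1(122.7) = 41.33
  O₂: 1127 − 6.5(122.7) = 329.4
  N₂: 4239 (inert)
  CO₂: 0 + 4(122.7) = 490.7
  H₂O: 0 + 5(122.7) = 613.4
Dry total = 5100 lbmol/h; y_N₂ (dry) = 4239 / 5100 = 0.8311.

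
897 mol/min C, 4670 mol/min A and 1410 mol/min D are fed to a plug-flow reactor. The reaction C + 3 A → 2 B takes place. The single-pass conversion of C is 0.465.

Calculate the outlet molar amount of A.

C reacted = 0.465 × 897 = 417.1 mol/min; ν_C = −1, so ξ = 417.1/1 = 417.1 mol/min.
Outlet amounts (n = n₀ + ν ξ):
  C: 897 − 1(417.1) = 479.9
  A: 4670 − 3(417.1) = 3419
  B: 0 + 2(417.1) = 834.2
  D: 1410 (inert)

3420 mol/min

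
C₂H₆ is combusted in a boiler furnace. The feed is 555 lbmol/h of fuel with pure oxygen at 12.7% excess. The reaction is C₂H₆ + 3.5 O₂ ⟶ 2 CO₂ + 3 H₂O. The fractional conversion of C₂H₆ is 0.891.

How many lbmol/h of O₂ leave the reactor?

Stoichiometric O₂ = 3.5 × 555 = 1942 lbmol/h; O₂ fed = 1942 × 1.127 = 2189 lbmol/h.
Fuel reacted = 0.891 × 555 → ξ = 494.5 lbmol/h.
Outlet (n = n₀ + ν ξ):
  C₂H₆: 555 − 1(494.5) = 60.5
  O₂: 2189 − 3.5(494.5) = 458.4
  CO₂: 0 + 2(494.5) = 989
  H₂O: 0 + 3(494.5) = 1484

458 lbmol/h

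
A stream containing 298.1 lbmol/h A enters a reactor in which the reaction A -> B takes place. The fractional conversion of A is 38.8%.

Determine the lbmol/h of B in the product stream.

116 lbmol/h

A reacted = 0.388 × 298.1 = 115.7 lbmol/h; ν_A = −1, so ξ = 115.7/1 = 115.7 lbmol/h.
Outlet amounts (n = n₀ + ν ξ):
  A: 298.1 − 1(115.7) = 182.4
  B: 0 + 1(115.7) = 115.7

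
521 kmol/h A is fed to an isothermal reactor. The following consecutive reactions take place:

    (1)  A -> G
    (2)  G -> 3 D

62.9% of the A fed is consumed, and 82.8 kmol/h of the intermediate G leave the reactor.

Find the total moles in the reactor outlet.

Conversion of A: A consumed = 1ξ₁ = 0.629 × 521 → ξ₁ = 327.7 kmol/h.
G balance: n_G = 0 + 1ξ₁ − 1ξ₂ = 82.8 → ξ₂ = (1·327.7 − 82.8)/1 = 244.9 kmol/h.
Outlet amounts (n = n₀ + Σ ν·ξ):
  A: 521 − 1(327.7) = 193.3
  G: 0 + 1(327.7) − 1(244.9) = 82.8
  D: 0 + 3(244.9) = 734.7
Total out = 193.3 + 82.8 + 734.7 = 1011 kmol/h.

1010 kmol/h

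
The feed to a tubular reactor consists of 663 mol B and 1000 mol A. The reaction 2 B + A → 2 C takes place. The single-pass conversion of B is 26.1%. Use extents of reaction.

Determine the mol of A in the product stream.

913 mol

B reacted = 0.261 × 663 = 173 mol; ν_B = −2, so ξ = 173/2 = 86.52 mol.
Outlet amounts (n = n₀ + ν ξ):
  B: 663 − 2(86.52) = 490
  A: 1000 − 1(86.52) = 913.5
  C: 0 + 2(86.52) = 173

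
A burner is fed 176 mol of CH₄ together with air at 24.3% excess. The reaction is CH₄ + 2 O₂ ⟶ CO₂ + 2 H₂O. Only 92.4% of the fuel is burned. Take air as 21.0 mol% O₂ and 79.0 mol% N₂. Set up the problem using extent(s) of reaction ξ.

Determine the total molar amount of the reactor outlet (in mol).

Stoichiometric O₂ = 2 × 176 = 352 mol; O₂ fed = 352 × 1.243 = 437.5 mol.
N₂ fed = 437.5 × 79/21 = 1646 mol.
Fuel reacted = 0.924 × 176 → ξ = 162.6 mol.
Outlet (n = n₀ + ν ξ):
  CH₄: 176 − 1(162.6) = 13.38
  O₂: 437.5 − 2(162.6) = 112.3
  N₂: 1646 (inert)
  CO₂: 0 + 1(162.6) = 162.6
  H₂O: 0 + 2(162.6) = 325.2
Total out = 13.38 + 112.3 + 1646 + 162.6 + 325.2 = 2260 mol.

2260 mol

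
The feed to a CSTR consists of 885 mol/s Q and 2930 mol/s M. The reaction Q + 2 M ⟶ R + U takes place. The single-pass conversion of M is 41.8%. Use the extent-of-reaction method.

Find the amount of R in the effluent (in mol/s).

M reacted = 0.418 × 2930 = 1225 mol/s; ν_M = −2, so ξ = 1225/2 = 612.4 mol/s.
Outlet amounts (n = n₀ + ν ξ):
  Q: 885 − 1(612.4) = 272.6
  M: 2930 − 2(612.4) = 1705
  R: 0 + 1(612.4) = 612.4
  U: 0 + 1(612.4) = 612.4

612 mol/s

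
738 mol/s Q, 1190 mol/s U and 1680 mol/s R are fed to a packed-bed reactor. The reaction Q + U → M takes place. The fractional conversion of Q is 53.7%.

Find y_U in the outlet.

Q reacted = 0.537 × 738 = 396.3 mol/s; ν_Q = −1, so ξ = 396.3/1 = 396.3 mol/s.
Outlet amounts (n = n₀ + ν ξ):
  Q: 738 − 1(396.3) = 341.7
  U: 1190 − 1(396.3) = 793.7
  M: 0 + 1(396.3) = 396.3
  R: 1680 (inert)
Total out = 3212 mol/s; y_U = 793.7 / 3212 = 0.2471.

0.247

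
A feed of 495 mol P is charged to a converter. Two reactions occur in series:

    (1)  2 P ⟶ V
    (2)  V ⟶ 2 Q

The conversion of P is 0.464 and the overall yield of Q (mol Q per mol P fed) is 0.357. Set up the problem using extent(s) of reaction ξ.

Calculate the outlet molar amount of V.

26.5 mol

Conversion of P: P consumed = 2ξ₁ = 0.464 × 495 → ξ₁ = 114.8 mol.
Yield of Q: 2ξ₂ / 495 = 0.357 → ξ₂ = 88.36 mol.
Outlet amounts (n = n₀ + Σ ν·ξ):
  P: 495 − 2(114.8) = 265.3
  V: 0 + 1(114.8) − 1(88.36) = 26.48
  Q: 0 + 2(88.36) = 176.7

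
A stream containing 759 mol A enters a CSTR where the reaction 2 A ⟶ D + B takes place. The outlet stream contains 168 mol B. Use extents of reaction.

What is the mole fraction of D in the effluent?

0.221

For B: n = n₀ + 1ξ → 168 = 0 + 1ξ, giving ξ = 168 mol.
Outlet amounts (n = n₀ + ν ξ):
  A: 759 − 2(168) = 423
  D: 0 + 1(168) = 168
  B: 0 + 1(168) = 168
Total out = 759 mol; y_D = 168 / 759 = 0.2213.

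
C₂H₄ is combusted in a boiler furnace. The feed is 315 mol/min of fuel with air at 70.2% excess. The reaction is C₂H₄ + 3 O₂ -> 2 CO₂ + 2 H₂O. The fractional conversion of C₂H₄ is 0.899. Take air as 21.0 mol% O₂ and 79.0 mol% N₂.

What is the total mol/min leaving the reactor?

Stoichiometric O₂ = 3 × 315 = 945 mol/min; O₂ fed = 945 × 1.702 = 1608 mol/min.
N₂ fed = 1608 × 79/21 = 6051 mol/min.
Fuel reacted = 0.899 × 315 → ξ = 283.2 mol/min.
Outlet (n = n₀ + ν ξ):
  C₂H₄: 315 − 1(283.2) = 31.81
  O₂: 1608 − 3(283.2) = 758.8
  N₂: 6051 (inert)
  CO₂: 0 + 2(283.2) = 566.4
  H₂O: 0 + 2(283.2) = 566.4
Total out = 31.81 + 758.8 + 6051 + 566.4 + 566.4 = 7974 mol/min.

7970 mol/min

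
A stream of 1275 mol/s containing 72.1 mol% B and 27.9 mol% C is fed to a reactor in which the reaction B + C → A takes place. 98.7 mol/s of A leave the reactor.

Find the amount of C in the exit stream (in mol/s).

For A: n = n₀ + 1ξ → 98.7 = 0 + 1ξ, giving ξ = 98.7 mol/s.
Outlet amounts (n = n₀ + ν ξ):
  B: 919.3 − 1(98.7) = 820.6
  C: 355.7 − 1(98.7) = 257
  A: 0 + 1(98.7) = 98.7

257 mol/s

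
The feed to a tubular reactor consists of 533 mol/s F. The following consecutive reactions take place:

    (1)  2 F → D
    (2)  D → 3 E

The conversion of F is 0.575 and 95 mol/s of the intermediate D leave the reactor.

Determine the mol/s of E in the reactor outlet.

Conversion of F: F consumed = 2ξ₁ = 0.575 × 533 → ξ₁ = 153.2 mol/s.
D balance: n_D = 0 + 1ξ₁ − 1ξ₂ = 95 → ξ₂ = (1·153.2 − 95)/1 = 58.24 mol/s.
Outlet amounts (n = n₀ + Σ ν·ξ):
  F: 533 − 2(153.2) = 226.5
  D: 0 + 1(153.2) − 1(58.24) = 95
  E: 0 + 3(58.24) = 174.7

175 mol/s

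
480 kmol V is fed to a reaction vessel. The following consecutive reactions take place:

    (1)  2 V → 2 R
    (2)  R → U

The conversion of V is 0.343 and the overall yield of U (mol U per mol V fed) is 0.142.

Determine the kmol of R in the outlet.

Conversion of V: V consumed = 2ξ₁ = 0.343 × 480 → ξ₁ = 82.32 kmol.
Yield of U: 1ξ₂ / 480 = 0.142 → ξ₂ = 68.16 kmol.
Outlet amounts (n = n₀ + Σ ν·ξ):
  V: 480 − 2(82.32) = 315.4
  R: 0 + 2(82.32) − 1(68.16) = 96.48
  U: 0 + 1(68.16) = 68.16

96.5 kmol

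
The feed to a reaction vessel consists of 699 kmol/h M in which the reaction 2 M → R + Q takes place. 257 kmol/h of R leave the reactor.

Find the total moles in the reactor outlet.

For R: n = n₀ + 1ξ → 257 = 0 + 1ξ, giving ξ = 257 kmol/h.
Outlet amounts (n = n₀ + ν ξ):
  M: 699 − 2(257) = 185
  R: 0 + 1(257) = 257
  Q: 0 + 1(257) = 257
Total out = 185 + 257 + 257 = 699 kmol/h.

699 kmol/h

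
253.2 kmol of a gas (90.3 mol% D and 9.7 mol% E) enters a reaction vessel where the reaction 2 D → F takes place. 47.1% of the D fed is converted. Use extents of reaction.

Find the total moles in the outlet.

199 kmol

D reacted = 0.471 × 228.6 = 107.7 kmol; ν_D = −2, so ξ = 107.7/2 = 53.84 kmol.
Outlet amounts (n = n₀ + ν ξ):
  D: 228.6 − 2(53.84) = 121
  F: 0 + 1(53.84) = 53.84
  E: 24.56 (inert)
Total out = 121 + 53.84 + 24.56 = 199.4 kmol.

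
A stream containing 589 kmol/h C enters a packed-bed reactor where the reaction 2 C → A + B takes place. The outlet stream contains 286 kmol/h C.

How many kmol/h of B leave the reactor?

For C: n = n₀ − 2ξ → 286 = 589 − 2ξ, giving ξ = 151.5 kmol/h.
Outlet amounts (n = n₀ + ν ξ):
  C: 589 − 2(151.5) = 286
  A: 0 + 1(151.5) = 151.5
  B: 0 + 1(151.5) = 151.5

152 kmol/h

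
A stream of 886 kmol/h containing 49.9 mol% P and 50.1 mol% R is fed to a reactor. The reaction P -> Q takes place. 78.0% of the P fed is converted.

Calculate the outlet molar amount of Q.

P reacted = 0.78 × 442.1 = 344.8 kmol/h; ν_P = −1, so ξ = 344.8/1 = 344.8 kmol/h.
Outlet amounts (n = n₀ + ν ξ):
  P: 442.1 − 1(344.8) = 97.27
  Q: 0 + 1(344.8) = 344.8
  R: 443.9 (inert)

345 kmol/h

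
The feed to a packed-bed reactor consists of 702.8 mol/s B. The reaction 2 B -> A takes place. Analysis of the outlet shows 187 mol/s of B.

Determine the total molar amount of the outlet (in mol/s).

For B: n = n₀ − 2ξ → 187 = 702.8 − 2ξ, giving ξ = 257.9 mol/s.
Outlet amounts (n = n₀ + ν ξ):
  B: 702.8 − 2(257.9) = 187
  A: 0 + 1(257.9) = 257.9
Total out = 187 + 257.9 = 444.9 mol/s.

445 mol/s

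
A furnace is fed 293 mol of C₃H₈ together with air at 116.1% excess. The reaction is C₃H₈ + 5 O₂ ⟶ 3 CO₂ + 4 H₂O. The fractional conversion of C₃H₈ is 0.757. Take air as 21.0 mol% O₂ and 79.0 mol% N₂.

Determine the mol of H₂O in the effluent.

887 mol

Stoichiometric O₂ = 5 × 293 = 1465 mol; O₂ fed = 1465 × 2.161 = 3166 mol.
N₂ fed = 3166 × 79/21 = 11910 mol.
Fuel reacted = 0.757 × 293 → ξ = 221.8 mol.
Outlet (n = n₀ + ν ξ):
  C₃H₈: 293 − 1(221.8) = 71.2
  O₂: 3166 − 5(221.8) = 2057
  N₂: 11910 (inert)
  CO₂: 0 + 3(221.8) = 665.4
  H₂O: 0 + 4(221.8) = 887.2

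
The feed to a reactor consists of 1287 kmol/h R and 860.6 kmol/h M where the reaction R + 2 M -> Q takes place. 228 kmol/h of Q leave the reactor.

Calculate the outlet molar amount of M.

405 kmol/h

For Q: n = n₀ + 1ξ → 228 = 0 + 1ξ, giving ξ = 228 kmol/h.
Outlet amounts (n = n₀ + ν ξ):
  R: 1287 − 1(228) = 1059
  M: 860.6 − 2(228) = 404.6
  Q: 0 + 1(228) = 228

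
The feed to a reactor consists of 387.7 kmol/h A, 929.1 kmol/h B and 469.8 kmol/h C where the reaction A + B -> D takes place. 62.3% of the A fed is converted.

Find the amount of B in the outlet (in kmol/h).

688 kmol/h

A reacted = 0.623 × 387.7 = 241.5 kmol/h; ν_A = −1, so ξ = 241.5/1 = 241.5 kmol/h.
Outlet amounts (n = n₀ + ν ξ):
  A: 387.7 − 1(241.5) = 146.2
  B: 929.1 − 1(241.5) = 687.6
  D: 0 + 1(241.5) = 241.5
  C: 469.8 (inert)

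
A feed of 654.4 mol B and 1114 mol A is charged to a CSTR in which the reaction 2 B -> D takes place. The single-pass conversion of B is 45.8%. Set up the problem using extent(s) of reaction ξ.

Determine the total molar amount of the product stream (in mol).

1620 mol

B reacted = 0.458 × 654.4 = 299.7 mol; ν_B = −2, so ξ = 299.7/2 = 149.9 mol.
Outlet amounts (n = n₀ + ν ξ):
  B: 654.4 − 2(149.9) = 354.7
  D: 0 + 1(149.9) = 149.9
  A: 1114 (inert)
Total out = 354.7 + 149.9 + 1114 = 1619 mol.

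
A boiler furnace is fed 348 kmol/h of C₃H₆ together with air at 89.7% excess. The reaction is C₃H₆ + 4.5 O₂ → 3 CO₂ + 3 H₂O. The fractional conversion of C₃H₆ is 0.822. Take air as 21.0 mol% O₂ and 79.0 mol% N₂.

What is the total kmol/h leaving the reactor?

Stoichiometric O₂ = 4.5 × 348 = 1566 kmol/h; O₂ fed = 1566 × 1.897 = 2971 kmol/h.
N₂ fed = 2971 × 79/21 = 11180 kmol/h.
Fuel reacted = 0.822 × 348 → ξ = 286.1 kmol/h.
Outlet (n = n₀ + ν ξ):
  C₃H₆: 348 − 1(286.1) = 61.94
  O₂: 2971 − 4.5(286.1) = 1683
  N₂: 11180 (inert)
  CO₂: 0 + 3(286.1) = 858.2
  H₂O: 0 + 3(286.1) = 858.2
Total out = 61.94 + 1683 + 11180 + 858.2 + 858.2 = 14640 kmol/h.

14600 kmol/h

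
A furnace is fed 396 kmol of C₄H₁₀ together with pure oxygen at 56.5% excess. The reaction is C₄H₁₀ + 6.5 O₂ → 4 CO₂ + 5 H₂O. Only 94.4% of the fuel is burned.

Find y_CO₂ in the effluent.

Stoichiometric O₂ = 6.5 × 396 = 2574 kmol; O₂ fed = 2574 × 1.565 = 4028 kmol.
Fuel reacted = 0.944 × 396 → ξ = 373.8 kmol.
Outlet (n = n₀ + ν ξ):
  C₄H₁₀: 396 − 1(373.8) = 22.18
  O₂: 4028 − 6.5(373.8) = 1598
  CO₂: 0 + 4(373.8) = 1495
  H₂O: 0 + 5(373.8) = 1869
Total out = 4985 kmol; y_CO₂ = 1495 / 4985 = 0.3.

0.3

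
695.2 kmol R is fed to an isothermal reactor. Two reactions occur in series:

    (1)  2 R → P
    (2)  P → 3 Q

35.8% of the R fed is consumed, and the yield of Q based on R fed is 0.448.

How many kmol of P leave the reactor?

Conversion of R: R consumed = 2ξ₁ = 0.358 × 695.2 → ξ₁ = 124.4 kmol.
Yield of Q: 3ξ₂ / 695.2 = 0.448 → ξ₂ = 103.8 kmol.
Outlet amounts (n = n₀ + Σ ν·ξ):
  R: 695.2 − 2(124.4) = 446.3
  P: 0 + 1(124.4) − 1(103.8) = 20.62
  Q: 0 + 3(103.8) = 311.4

20.6 kmol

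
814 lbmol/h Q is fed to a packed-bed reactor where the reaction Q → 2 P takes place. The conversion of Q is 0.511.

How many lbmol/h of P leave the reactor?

Q reacted = 0.511 × 814 = 416 lbmol/h; ν_Q = −1, so ξ = 416/1 = 416 lbmol/h.
Outlet amounts (n = n₀ + ν ξ):
  Q: 814 − 1(416) = 398
  P: 0 + 2(416) = 831.9

832 lbmol/h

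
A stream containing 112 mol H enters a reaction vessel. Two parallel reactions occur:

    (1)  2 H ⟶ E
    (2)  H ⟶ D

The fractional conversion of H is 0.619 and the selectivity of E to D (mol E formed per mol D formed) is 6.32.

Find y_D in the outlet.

0.0636

Conversion of H: H consumed = 0.619 × 112 = 69.33 mol = 2ξ₁ + 1ξ₂.
Selectivity: 1ξ₁ / (1ξ₂) = 6.32 → ξ₁ = 6.32 ξ₂.
Substitute: (2·6.32 + 1) ξ₂ = 69.33 → ξ₂ = 5.083 mol, ξ₁ = 32.12 mol.
Outlet amounts (n = n₀ + Σ ν·ξ):
  H: 112 − 2(32.12) − 1(5.083) = 42.67
  E: 0 + 1(32.12) = 32.12
  D: 0 + 1(5.083) = 5.083
Total out = 79.88 mol; y_D = 5.083 / 79.88 = 0.06363.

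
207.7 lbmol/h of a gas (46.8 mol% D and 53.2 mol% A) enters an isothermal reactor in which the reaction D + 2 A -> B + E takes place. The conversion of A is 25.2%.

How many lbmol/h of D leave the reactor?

A reacted = 0.252 × 110.5 = 27.85 lbmol/h; ν_A = −2, so ξ = 27.85/2 = 13.92 lbmol/h.
Outlet amounts (n = n₀ + ν ξ):
  D: 97.2 − 1(13.92) = 83.28
  A: 110.5 − 2(13.92) = 82.65
  B: 0 + 1(13.92) = 13.92
  E: 0 + 1(13.92) = 13.92

83.3 lbmol/h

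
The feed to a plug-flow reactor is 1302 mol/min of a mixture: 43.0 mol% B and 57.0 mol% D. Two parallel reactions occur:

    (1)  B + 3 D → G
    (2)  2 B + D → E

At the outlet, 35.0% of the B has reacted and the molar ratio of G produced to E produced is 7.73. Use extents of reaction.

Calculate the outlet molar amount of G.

Conversion of B: B consumed = 0.35 × 559.9 = 196 mol/min = 1ξ₁ + 2ξ₂.
Selectivity: 1ξ₁ / (1ξ₂) = 7.73 → ξ₁ = 7.73 ξ₂.
Substitute: (1·7.73 + 2) ξ₂ = 196 → ξ₂ = 20.14 mol/min, ξ₁ = 155.7 mol/min.
Outlet amounts (n = n₀ + Σ ν·ξ):
  B: 559.9 − 1(155.7) − 2(20.14) = 363.9
  D: 742.1 − 3(155.7) − 1(20.14) = 255
  G: 0 + 1(155.7) = 155.7
  E: 0 + 1(20.14) = 20.14

156 mol/min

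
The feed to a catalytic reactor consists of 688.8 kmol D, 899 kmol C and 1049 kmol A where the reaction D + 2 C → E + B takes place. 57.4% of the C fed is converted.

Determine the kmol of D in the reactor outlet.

C reacted = 0.574 × 899 = 516 kmol; ν_C = −2, so ξ = 516/2 = 258 kmol.
Outlet amounts (n = n₀ + ν ξ):
  D: 688.8 − 1(258) = 430.8
  C: 899 − 2(258) = 383
  E: 0 + 1(258) = 258
  B: 0 + 1(258) = 258
  A: 1049 (inert)

431 kmol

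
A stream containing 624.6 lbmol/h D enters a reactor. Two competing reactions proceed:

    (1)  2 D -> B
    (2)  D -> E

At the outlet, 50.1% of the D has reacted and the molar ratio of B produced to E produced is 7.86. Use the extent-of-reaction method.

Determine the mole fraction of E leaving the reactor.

Conversion of D: D consumed = 0.501 × 624.6 = 312.9 lbmol/h = 2ξ₁ + 1ξ₂.
Selectivity: 1ξ₁ / (1ξ₂) = 7.86 → ξ₁ = 7.86 ξ₂.
Substitute: (2·7.86 + 1) ξ₂ = 312.9 → ξ₂ = 18.72 lbmol/h, ξ₁ = 147.1 lbmol/h.
Outlet amounts (n = n₀ + Σ ν·ξ):
  D: 624.6 − 2(147.1) − 1(18.72) = 311.7
  B: 0 + 1(147.1) = 147.1
  E: 0 + 1(18.72) = 18.72
Total out = 477.5 lbmol/h; y_E = 18.72 / 477.5 = 0.0392.

0.0392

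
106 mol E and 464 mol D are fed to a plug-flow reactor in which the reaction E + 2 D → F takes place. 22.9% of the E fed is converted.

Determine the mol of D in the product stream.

E reacted = 0.229 × 106 = 24.27 mol; ν_E = −1, so ξ = 24.27/1 = 24.27 mol.
Outlet amounts (n = n₀ + ν ξ):
  E: 106 − 1(24.27) = 81.73
  D: 464 − 2(24.27) = 415.5
  F: 0 + 1(24.27) = 24.27

415 mol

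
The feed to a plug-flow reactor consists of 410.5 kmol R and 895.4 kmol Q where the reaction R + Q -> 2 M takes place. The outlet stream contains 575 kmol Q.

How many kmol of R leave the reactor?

For Q: n = n₀ − 1ξ → 575 = 895.4 − 1ξ, giving ξ = 320.4 kmol.
Outlet amounts (n = n₀ + ν ξ):
  R: 410.5 − 1(320.4) = 90.1
  Q: 895.4 − 1(320.4) = 575
  M: 0 + 2(320.4) = 640.8

90.1 kmol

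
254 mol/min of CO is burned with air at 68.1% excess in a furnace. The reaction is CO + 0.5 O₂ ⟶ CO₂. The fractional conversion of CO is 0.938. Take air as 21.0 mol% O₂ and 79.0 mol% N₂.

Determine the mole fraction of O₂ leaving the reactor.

Stoichiometric O₂ = 0.5 × 254 = 127 mol/min; O₂ fed = 127 × 1.681 = 213.5 mol/min.
N₂ fed = 213.5 × 79/21 = 803.1 mol/min.
Fuel reacted = 0.938 × 254 → ξ = 238.3 mol/min.
Outlet (n = n₀ + ν ξ):
  CO: 254 − 1(238.3) = 15.75
  O₂: 213.5 − 0.5(238.3) = 94.36
  N₂: 803.1 (inert)
  CO₂: 0 + 1(238.3) = 238.3
Total out = 1151 mol/min; y_O₂ = 94.36 / 1151 = 0.08195.

0.0819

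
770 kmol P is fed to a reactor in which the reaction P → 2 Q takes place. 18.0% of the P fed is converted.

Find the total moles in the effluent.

909 kmol

P reacted = 0.18 × 770 = 138.6 kmol; ν_P = −1, so ξ = 138.6/1 = 138.6 kmol.
Outlet amounts (n = n₀ + ν ξ):
  P: 770 − 1(138.6) = 631.4
  Q: 0 + 2(138.6) = 277.2
Total out = 631.4 + 277.2 = 908.6 kmol.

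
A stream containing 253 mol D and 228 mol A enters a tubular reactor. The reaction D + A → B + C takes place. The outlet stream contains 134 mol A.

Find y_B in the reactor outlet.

0.195

For A: n = n₀ − 1ξ → 134 = 228 − 1ξ, giving ξ = 94 mol.
Outlet amounts (n = n₀ + ν ξ):
  D: 253 − 1(94) = 159
  A: 228 − 1(94) = 134
  B: 0 + 1(94) = 94
  C: 0 + 1(94) = 94
Total out = 481 mol; y_B = 94 / 481 = 0.1954.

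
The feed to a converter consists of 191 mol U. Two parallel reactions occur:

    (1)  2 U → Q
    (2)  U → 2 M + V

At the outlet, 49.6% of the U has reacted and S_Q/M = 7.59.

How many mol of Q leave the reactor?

45.9 mol

Conversion of U: U consumed = 0.496 × 191 = 94.74 mol = 2ξ₁ + 1ξ₂.
Selectivity: 1ξ₁ / (2ξ₂) = 7.59 → ξ₁ = 15.18 ξ₂.
Substitute: (2·15.18 + 1) ξ₂ = 94.74 → ξ₂ = 3.021 mol, ξ₁ = 45.86 mol.
Outlet amounts (n = n₀ + Σ ν·ξ):
  U: 191 − 2(45.86) − 1(3.021) = 96.26
  Q: 0 + 1(45.86) = 45.86
  M: 0 + 2(3.021) = 6.042
  V: 0 + 1(3.021) = 3.021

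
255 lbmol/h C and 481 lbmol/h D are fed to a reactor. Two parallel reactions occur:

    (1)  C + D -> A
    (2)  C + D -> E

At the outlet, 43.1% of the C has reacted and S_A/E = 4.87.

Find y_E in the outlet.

Conversion of C: C consumed = 0.431 × 255 = 109.9 lbmol/h = 1ξ₁ + 1ξ₂.
Selectivity: 1ξ₁ / (1ξ₂) = 4.87 → ξ₁ = 4.87 ξ₂.
Substitute: (1·4.87 + 1) ξ₂ = 109.9 → ξ₂ = 18.72 lbmol/h, ξ₁ = 91.18 lbmol/h.
Outlet amounts (n = n₀ + Σ ν·ξ):
  C: 255 − 1(91.18) − 1(18.72) = 145.1
  D: 481 − 1(91.18) − 1(18.72) = 371.1
  A: 0 + 1(91.18) = 91.18
  E: 0 + 1(18.72) = 18.72
Total out = 626.1 lbmol/h; y_E = 18.72 / 626.1 = 0.0299.

0.0299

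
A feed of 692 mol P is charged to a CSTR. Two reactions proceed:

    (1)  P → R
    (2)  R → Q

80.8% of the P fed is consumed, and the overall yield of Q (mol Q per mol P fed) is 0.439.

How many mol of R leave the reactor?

255 mol

Conversion of P: P consumed = 1ξ₁ = 0.808 × 692 → ξ₁ = 559.1 mol.
Yield of Q: 1ξ₂ / 692 = 0.439 → ξ₂ = 303.8 mol.
Outlet amounts (n = n₀ + Σ ν·ξ):
  P: 692 − 1(559.1) = 132.9
  R: 0 + 1(559.1) − 1(303.8) = 255.3
  Q: 0 + 1(303.8) = 303.8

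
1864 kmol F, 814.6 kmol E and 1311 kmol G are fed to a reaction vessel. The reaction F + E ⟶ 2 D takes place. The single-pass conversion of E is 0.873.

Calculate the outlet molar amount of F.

E reacted = 0.873 × 814.6 = 711.1 kmol; ν_E = −1, so ξ = 711.1/1 = 711.1 kmol.
Outlet amounts (n = n₀ + ν ξ):
  F: 1864 − 1(711.1) = 1153
  E: 814.6 − 1(711.1) = 103.5
  D: 0 + 2(711.1) = 1422
  G: 1311 (inert)

1150 kmol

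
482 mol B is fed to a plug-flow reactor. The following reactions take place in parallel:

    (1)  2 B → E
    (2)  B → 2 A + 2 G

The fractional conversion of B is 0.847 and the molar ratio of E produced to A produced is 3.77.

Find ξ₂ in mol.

ξ₂ = 25.4 mol

Conversion of B: B consumed = 0.847 × 482 = 408.3 mol = 2ξ₁ + 1ξ₂.
Selectivity: 1ξ₁ / (2ξ₂) = 3.77 → ξ₁ = 7.54 ξ₂.
Substitute: (2·7.54 + 1) ξ₂ = 408.3 → ξ₂ = 25.39 mol, ξ₁ = 191.4 mol.
Outlet amounts (n = n₀ + Σ ν·ξ):
  B: 482 − 2(191.4) − 1(25.39) = 73.75
  E: 0 + 1(191.4) = 191.4
  A: 0 + 2(25.39) = 50.78
  G: 0 + 2(25.39) = 50.78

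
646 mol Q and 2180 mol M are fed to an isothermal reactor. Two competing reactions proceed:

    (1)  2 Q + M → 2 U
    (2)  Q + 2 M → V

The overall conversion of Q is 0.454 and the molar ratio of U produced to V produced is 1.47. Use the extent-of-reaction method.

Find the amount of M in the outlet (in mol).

Conversion of Q: Q consumed = 0.454 × 646 = 293.3 mol = 2ξ₁ + 1ξ₂.
Selectivity: 2ξ₁ / (1ξ₂) = 1.47 → ξ₁ = 0.735 ξ₂.
Substitute: (2·0.735 + 1) ξ₂ = 293.3 → ξ₂ = 118.7 mol, ξ₁ = 87.27 mol.
Outlet amounts (n = n₀ + Σ ν·ξ):
  Q: 646 − 2(87.27) − 1(118.7) = 352.7
  M: 2180 − 1(87.27) − 2(118.7) = 1855
  U: 0 + 2(87.27) = 174.5
  V: 0 + 1(118.7) = 118.7

1860 mol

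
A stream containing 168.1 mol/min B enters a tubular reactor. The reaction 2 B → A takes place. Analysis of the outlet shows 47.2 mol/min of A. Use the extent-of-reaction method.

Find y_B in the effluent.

For A: n = n₀ + 1ξ → 47.2 = 0 + 1ξ, giving ξ = 47.2 mol/min.
Outlet amounts (n = n₀ + ν ξ):
  B: 168.1 − 2(47.2) = 73.7
  A: 0 + 1(47.2) = 47.2
Total out = 120.9 mol/min; y_B = 73.7 / 120.9 = 0.6096.

0.61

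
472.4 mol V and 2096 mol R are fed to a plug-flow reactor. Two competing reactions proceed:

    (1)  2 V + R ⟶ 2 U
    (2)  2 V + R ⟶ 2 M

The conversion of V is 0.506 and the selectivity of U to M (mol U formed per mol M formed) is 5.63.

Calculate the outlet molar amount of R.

Conversion of V: V consumed = 0.506 × 472.4 = 239 mol = 2ξ₁ + 2ξ₂.
Selectivity: 2ξ₁ / (2ξ₂) = 5.63 → ξ₁ = 5.63 ξ₂.
Substitute: (2·5.63 + 2) ξ₂ = 239 → ξ₂ = 18.03 mol, ξ₁ = 101.5 mol.
Outlet amounts (n = n₀ + Σ ν·ξ):
  V: 472.4 − 2(101.5) − 2(18.03) = 233.4
  R: 2096 − 1(101.5) − 1(18.03) = 1976
  U: 0 + 2(101.5) = 203
  M: 0 + 2(18.03) = 36.05

1980 mol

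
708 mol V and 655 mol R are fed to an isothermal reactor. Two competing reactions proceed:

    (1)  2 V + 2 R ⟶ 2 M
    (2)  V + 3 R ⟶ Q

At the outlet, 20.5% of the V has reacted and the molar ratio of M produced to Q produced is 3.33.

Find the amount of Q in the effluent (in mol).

33.5 mol

Conversion of V: V consumed = 0.205 × 708 = 145.1 mol = 2ξ₁ + 1ξ₂.
Selectivity: 2ξ₁ / (1ξ₂) = 3.33 → ξ₁ = 1.665 ξ₂.
Substitute: (2·1.665 + 1) ξ₂ = 145.1 → ξ₂ = 33.52 mol, ξ₁ = 55.81 mol.
Outlet amounts (n = n₀ + Σ ν·ξ):
  V: 708 − 2(55.81) − 1(33.52) = 562.9
  R: 655 − 2(55.81) − 3(33.52) = 442.8
  M: 0 + 2(55.81) = 111.6
  Q: 0 + 1(33.52) = 33.52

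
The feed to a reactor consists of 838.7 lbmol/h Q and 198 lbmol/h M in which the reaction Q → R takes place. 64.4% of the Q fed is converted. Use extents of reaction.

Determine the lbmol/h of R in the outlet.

540 lbmol/h

Q reacted = 0.644 × 838.7 = 540.1 lbmol/h; ν_Q = −1, so ξ = 540.1/1 = 540.1 lbmol/h.
Outlet amounts (n = n₀ + ν ξ):
  Q: 838.7 − 1(540.1) = 298.6
  R: 0 + 1(540.1) = 540.1
  M: 198 (inert)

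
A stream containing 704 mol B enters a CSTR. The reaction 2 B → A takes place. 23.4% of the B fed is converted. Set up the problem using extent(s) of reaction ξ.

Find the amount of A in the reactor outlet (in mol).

82.4 mol

B reacted = 0.234 × 704 = 164.7 mol; ν_B = −2, so ξ = 164.7/2 = 82.37 mol.
Outlet amounts (n = n₀ + ν ξ):
  B: 704 − 2(82.37) = 539.3
  A: 0 + 1(82.37) = 82.37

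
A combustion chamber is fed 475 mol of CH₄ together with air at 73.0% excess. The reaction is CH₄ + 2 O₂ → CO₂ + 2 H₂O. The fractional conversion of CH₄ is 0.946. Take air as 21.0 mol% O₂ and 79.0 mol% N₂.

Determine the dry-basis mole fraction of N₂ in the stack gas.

Stoichiometric O₂ = 2 × 475 = 950 mol; O₂ fed = 950 × 1.730 = 1644 mol.
N₂ fed = 1644 × 79/21 = 6183 mol.
Fuel reacted = 0.946 × 475 → ξ = 449.3 mol.
Outlet (n = n₀ + ν ξ):
  CH₄: 475 − 1(449.3) = 25.65
  O₂: 1644 − 2(449.3) = 744.8
  N₂: 6183 (inert)
  CO₂: 0 + 1(449.3) = 449.3
  H₂O: 0 + 2(449.3) = 898.7
Dry total = 7402 mol; y_N₂ (dry) = 6183 / 7402 = 0.8352.

0.835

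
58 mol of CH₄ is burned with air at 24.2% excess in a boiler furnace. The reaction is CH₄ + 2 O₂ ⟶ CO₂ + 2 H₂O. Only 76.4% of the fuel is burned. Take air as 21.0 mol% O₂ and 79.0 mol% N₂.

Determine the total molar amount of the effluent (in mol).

744 mol

Stoichiometric O₂ = 2 × 58 = 116 mol; O₂ fed = 116 × 1.242 = 144.1 mol.
N₂ fed = 144.1 × 79/21 = 542 mol.
Fuel reacted = 0.764 × 58 → ξ = 44.31 mol.
Outlet (n = n₀ + ν ξ):
  CH₄: 58 − 1(44.31) = 13.69
  O₂: 144.1 − 2(44.31) = 55.45
  N₂: 542 (inert)
  CO₂: 0 + 1(44.31) = 44.31
  H₂O: 0 + 2(44.31) = 88.62
Total out = 13.69 + 55.45 + 542 + 44.31 + 88.62 = 744.1 mol.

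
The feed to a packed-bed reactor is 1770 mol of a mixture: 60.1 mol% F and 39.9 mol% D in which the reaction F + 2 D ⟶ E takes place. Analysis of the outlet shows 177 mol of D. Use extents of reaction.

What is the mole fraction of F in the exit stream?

For D: n = n₀ − 2ξ → 177 = 706.2 − 2ξ, giving ξ = 264.6 mol.
Outlet amounts (n = n₀ + ν ξ):
  F: 1064 − 1(264.6) = 799.2
  D: 706.2 − 2(264.6) = 177
  E: 0 + 1(264.6) = 264.6
Total out = 1241 mol; y_F = 799.2 / 1241 = 0.6441.

0.644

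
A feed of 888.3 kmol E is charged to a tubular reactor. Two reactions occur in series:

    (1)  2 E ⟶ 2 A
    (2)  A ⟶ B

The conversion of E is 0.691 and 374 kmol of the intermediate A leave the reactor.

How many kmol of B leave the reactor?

240 kmol

Conversion of E: E consumed = 2ξ₁ = 0.691 × 888.3 → ξ₁ = 306.9 kmol.
A balance: n_A = 0 + 2ξ₁ − 1ξ₂ = 374 → ξ₂ = (2·306.9 − 374)/1 = 239.8 kmol.
Outlet amounts (n = n₀ + Σ ν·ξ):
  E: 888.3 − 2(306.9) = 274.5
  A: 0 + 2(306.9) − 1(239.8) = 374
  B: 0 + 1(239.8) = 239.8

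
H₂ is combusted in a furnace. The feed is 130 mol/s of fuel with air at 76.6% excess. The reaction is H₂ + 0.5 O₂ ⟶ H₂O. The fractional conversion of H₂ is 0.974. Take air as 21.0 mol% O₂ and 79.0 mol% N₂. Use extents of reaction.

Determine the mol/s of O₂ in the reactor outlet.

Stoichiometric O₂ = 0.5 × 130 = 65 mol/s; O₂ fed = 65 × 1.766 = 114.8 mol/s.
N₂ fed = 114.8 × 79/21 = 431.8 mol/s.
Fuel reacted = 0.974 × 130 → ξ = 126.6 mol/s.
Outlet (n = n₀ + ν ξ):
  H₂: 130 − 1(126.6) = 3.38
  O₂: 114.8 − 0.5(126.6) = 51.48
  N₂: 431.8 (inert)
  H₂O: 0 + 1(126.6) = 126.6

51.5 mol/s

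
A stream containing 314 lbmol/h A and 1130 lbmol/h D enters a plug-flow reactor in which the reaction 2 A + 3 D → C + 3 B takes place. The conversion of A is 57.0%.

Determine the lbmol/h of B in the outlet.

A reacted = 0.57 × 314 = 179 lbmol/h; ν_A = −2, so ξ = 179/2 = 89.49 lbmol/h.
Outlet amounts (n = n₀ + ν ξ):
  A: 314 − 2(89.49) = 135
  D: 1130 − 3(89.49) = 861.5
  C: 0 + 1(89.49) = 89.49
  B: 0 + 3(89.49) = 268.5

268 lbmol/h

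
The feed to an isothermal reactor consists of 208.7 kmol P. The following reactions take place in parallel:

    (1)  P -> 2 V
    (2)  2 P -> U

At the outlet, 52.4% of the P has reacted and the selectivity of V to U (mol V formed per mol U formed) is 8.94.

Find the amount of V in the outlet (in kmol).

151 kmol

Conversion of P: P consumed = 0.524 × 208.7 = 109.4 kmol = 1ξ₁ + 2ξ₂.
Selectivity: 2ξ₁ / (1ξ₂) = 8.94 → ξ₁ = 4.47 ξ₂.
Substitute: (1·4.47 + 2) ξ₂ = 109.4 → ξ₂ = 16.9 kmol, ξ₁ = 75.55 kmol.
Outlet amounts (n = n₀ + Σ ν·ξ):
  P: 208.7 − 1(75.55) − 2(16.9) = 99.34
  V: 0 + 2(75.55) = 151.1
  U: 0 + 1(16.9) = 16.9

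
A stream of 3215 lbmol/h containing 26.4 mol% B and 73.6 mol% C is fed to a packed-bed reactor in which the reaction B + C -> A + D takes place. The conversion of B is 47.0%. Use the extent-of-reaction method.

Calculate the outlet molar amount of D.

399 lbmol/h

B reacted = 0.47 × 848.8 = 398.9 lbmol/h; ν_B = −1, so ξ = 398.9/1 = 398.9 lbmol/h.
Outlet amounts (n = n₀ + ν ξ):
  B: 848.8 − 1(398.9) = 449.8
  C: 2366 − 1(398.9) = 1967
  A: 0 + 1(398.9) = 398.9
  D: 0 + 1(398.9) = 398.9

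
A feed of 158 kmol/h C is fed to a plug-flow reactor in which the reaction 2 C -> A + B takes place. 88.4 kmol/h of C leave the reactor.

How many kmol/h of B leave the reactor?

For C: n = n₀ − 2ξ → 88.4 = 158 − 2ξ, giving ξ = 34.8 kmol/h.
Outlet amounts (n = n₀ + ν ξ):
  C: 158 − 2(34.8) = 88.4
  A: 0 + 1(34.8) = 34.8
  B: 0 + 1(34.8) = 34.8

34.8 kmol/h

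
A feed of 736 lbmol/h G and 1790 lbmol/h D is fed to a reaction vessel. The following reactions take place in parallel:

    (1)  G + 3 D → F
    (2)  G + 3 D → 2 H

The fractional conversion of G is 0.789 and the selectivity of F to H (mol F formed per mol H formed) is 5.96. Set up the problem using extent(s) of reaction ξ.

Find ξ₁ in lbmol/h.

ξ₁ = 536 lbmol/h

Conversion of G: G consumed = 0.789 × 736 = 580.7 lbmol/h = 1ξ₁ + 1ξ₂.
Selectivity: 1ξ₁ / (2ξ₂) = 5.96 → ξ₁ = 11.92 ξ₂.
Substitute: (1·11.92 + 1) ξ₂ = 580.7 → ξ₂ = 44.95 lbmol/h, ξ₁ = 535.8 lbmol/h.
Outlet amounts (n = n₀ + Σ ν·ξ):
  G: 736 − 1(535.8) − 1(44.95) = 155.3
  D: 1790 − 3(535.8) − 3(44.95) = 47.89
  F: 0 + 1(535.8) = 535.8
  H: 0 + 2(44.95) = 89.89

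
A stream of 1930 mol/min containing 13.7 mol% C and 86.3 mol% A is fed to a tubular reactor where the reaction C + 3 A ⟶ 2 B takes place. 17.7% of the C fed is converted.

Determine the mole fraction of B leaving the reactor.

C reacted = 0.177 × 264.4 = 46.8 mol/min; ν_C = −1, so ξ = 46.8/1 = 46.8 mol/min.
Outlet amounts (n = n₀ + ν ξ):
  C: 264.4 − 1(46.8) = 217.6
  A: 1666 − 3(46.8) = 1525
  B: 0 + 2(46.8) = 93.6
Total out = 1836 mol/min; y_B = 93.6 / 1836 = 0.05097.

0.051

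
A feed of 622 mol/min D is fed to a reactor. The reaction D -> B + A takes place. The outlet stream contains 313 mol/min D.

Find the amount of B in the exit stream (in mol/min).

309 mol/min

For D: n = n₀ − 1ξ → 313 = 622 − 1ξ, giving ξ = 309 mol/min.
Outlet amounts (n = n₀ + ν ξ):
  D: 622 − 1(309) = 313
  B: 0 + 1(309) = 309
  A: 0 + 1(309) = 309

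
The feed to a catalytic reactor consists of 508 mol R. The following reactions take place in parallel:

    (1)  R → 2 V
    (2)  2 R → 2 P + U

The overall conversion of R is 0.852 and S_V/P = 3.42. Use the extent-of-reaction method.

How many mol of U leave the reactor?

Conversion of R: R consumed = 0.852 × 508 = 432.8 mol = 1ξ₁ + 2ξ₂.
Selectivity: 2ξ₁ / (2ξ₂) = 3.42 → ξ₁ = 3.42 ξ₂.
Substitute: (1·3.42 + 2) ξ₂ = 432.8 → ξ₂ = 79.86 mol, ξ₁ = 273.1 mol.
Outlet amounts (n = n₀ + Σ ν·ξ):
  R: 508 − 1(273.1) − 2(79.86) = 75.18
  V: 0 + 2(273.1) = 546.2
  P: 0 + 2(79.86) = 159.7
  U: 0 + 1(79.86) = 79.86

79.9 mol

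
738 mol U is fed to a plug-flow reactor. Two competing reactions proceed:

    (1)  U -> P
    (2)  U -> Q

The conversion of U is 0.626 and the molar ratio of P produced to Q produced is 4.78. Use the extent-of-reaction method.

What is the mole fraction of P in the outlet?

Conversion of U: U consumed = 0.626 × 738 = 462 mol = 1ξ₁ + 1ξ₂.
Selectivity: 1ξ₁ / (1ξ₂) = 4.78 → ξ₁ = 4.78 ξ₂.
Substitute: (1·4.78 + 1) ξ₂ = 462 → ξ₂ = 79.93 mol, ξ₁ = 382.1 mol.
Outlet amounts (n = n₀ + Σ ν·ξ):
  U: 738 − 1(382.1) − 1(79.93) = 276
  P: 0 + 1(382.1) = 382.1
  Q: 0 + 1(79.93) = 79.93
Total out = 738 mol; y_P = 382.1 / 738 = 0.5177.

0.518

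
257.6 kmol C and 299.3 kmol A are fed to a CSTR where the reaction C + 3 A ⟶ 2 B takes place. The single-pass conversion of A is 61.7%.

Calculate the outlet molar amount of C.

A reacted = 0.617 × 299.3 = 184.7 kmol; ν_A = −3, so ξ = 184.7/3 = 61.56 kmol.
Outlet amounts (n = n₀ + ν ξ):
  C: 257.6 − 1(61.56) = 196
  A: 299.3 − 3(61.56) = 114.6
  B: 0 + 2(61.56) = 123.1

196 kmol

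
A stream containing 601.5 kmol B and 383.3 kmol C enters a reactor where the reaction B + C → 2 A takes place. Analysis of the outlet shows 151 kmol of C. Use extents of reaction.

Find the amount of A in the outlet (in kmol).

465 kmol

For C: n = n₀ − 1ξ → 151 = 383.3 − 1ξ, giving ξ = 232.3 kmol.
Outlet amounts (n = n₀ + ν ξ):
  B: 601.5 − 1(232.3) = 369.2
  C: 383.3 − 1(232.3) = 151
  A: 0 + 2(232.3) = 464.6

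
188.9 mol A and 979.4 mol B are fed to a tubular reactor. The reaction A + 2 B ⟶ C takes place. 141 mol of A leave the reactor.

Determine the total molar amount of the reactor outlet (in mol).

For A: n = n₀ − 1ξ → 141 = 188.9 − 1ξ, giving ξ = 47.9 mol.
Outlet amounts (n = n₀ + ν ξ):
  A: 188.9 − 1(47.9) = 141
  B: 979.4 − 2(47.9) = 883.6
  C: 0 + 1(47.9) = 47.9
Total out = 141 + 883.6 + 47.9 = 1072 mol.

1070 mol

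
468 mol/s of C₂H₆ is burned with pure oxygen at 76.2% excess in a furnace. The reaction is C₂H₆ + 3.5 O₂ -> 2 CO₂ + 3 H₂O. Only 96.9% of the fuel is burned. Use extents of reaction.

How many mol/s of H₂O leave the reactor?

Stoichiometric O₂ = 3.5 × 468 = 1638 mol/s; O₂ fed = 1638 × 1.762 = 2886 mol/s.
Fuel reacted = 0.969 × 468 → ξ = 453.5 mol/s.
Outlet (n = n₀ + ν ξ):
  C₂H₆: 468 − 1(453.5) = 14.51
  O₂: 2886 − 3.5(453.5) = 1299
  CO₂: 0 + 2(453.5) = 907
  H₂O: 0 + 3(453.5) = 1360

1360 mol/s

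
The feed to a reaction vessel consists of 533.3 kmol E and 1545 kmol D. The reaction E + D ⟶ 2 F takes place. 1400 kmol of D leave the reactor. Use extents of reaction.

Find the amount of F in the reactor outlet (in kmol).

For D: n = n₀ − 1ξ → 1400 = 1545 − 1ξ, giving ξ = 145 kmol.
Outlet amounts (n = n₀ + ν ξ):
  E: 533.3 − 1(145) = 388.3
  D: 1545 − 1(145) = 1400
  F: 0 + 2(145) = 290

290 kmol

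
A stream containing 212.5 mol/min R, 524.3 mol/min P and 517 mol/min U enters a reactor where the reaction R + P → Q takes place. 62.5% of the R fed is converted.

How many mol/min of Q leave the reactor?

133 mol/min

R reacted = 0.625 × 212.5 = 132.8 mol/min; ν_R = −1, so ξ = 132.8/1 = 132.8 mol/min.
Outlet amounts (n = n₀ + ν ξ):
  R: 212.5 − 1(132.8) = 79.69
  P: 524.3 − 1(132.8) = 391.5
  Q: 0 + 1(132.8) = 132.8
  U: 517 (inert)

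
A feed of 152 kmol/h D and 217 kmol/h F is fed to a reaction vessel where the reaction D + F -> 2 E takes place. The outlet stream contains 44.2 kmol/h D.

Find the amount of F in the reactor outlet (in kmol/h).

109 kmol/h

For D: n = n₀ − 1ξ → 44.2 = 152 − 1ξ, giving ξ = 107.8 kmol/h.
Outlet amounts (n = n₀ + ν ξ):
  D: 152 − 1(107.8) = 44.2
  F: 217 − 1(107.8) = 109.2
  E: 0 + 2(107.8) = 215.6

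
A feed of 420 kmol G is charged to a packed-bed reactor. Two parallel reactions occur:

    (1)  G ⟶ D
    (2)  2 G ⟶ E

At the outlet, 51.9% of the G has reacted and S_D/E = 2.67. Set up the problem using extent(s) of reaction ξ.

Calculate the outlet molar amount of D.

Conversion of G: G consumed = 0.519 × 420 = 218 kmol = 1ξ₁ + 2ξ₂.
Selectivity: 1ξ₁ / (1ξ₂) = 2.67 → ξ₁ = 2.67 ξ₂.
Substitute: (1·2.67 + 2) ξ₂ = 218 → ξ₂ = 46.68 kmol, ξ₁ = 124.6 kmol.
Outlet amounts (n = n₀ + Σ ν·ξ):
  G: 420 − 1(124.6) − 2(46.68) = 202
  D: 0 + 1(124.6) = 124.6
  E: 0 + 1(46.68) = 46.68

125 kmol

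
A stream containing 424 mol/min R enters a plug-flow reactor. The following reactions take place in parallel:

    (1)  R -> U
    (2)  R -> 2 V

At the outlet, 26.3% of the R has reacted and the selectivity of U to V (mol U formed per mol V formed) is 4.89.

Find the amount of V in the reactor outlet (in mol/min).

20.7 mol/min

Conversion of R: R consumed = 0.263 × 424 = 111.5 mol/min = 1ξ₁ + 1ξ₂.
Selectivity: 1ξ₁ / (2ξ₂) = 4.89 → ξ₁ = 9.78 ξ₂.
Substitute: (1·9.78 + 1) ξ₂ = 111.5 → ξ₂ = 10.34 mol/min, ξ₁ = 101.2 mol/min.
Outlet amounts (n = n₀ + Σ ν·ξ):
  R: 424 − 1(101.2) − 1(10.34) = 312.5
  U: 0 + 1(101.2) = 101.2
  V: 0 + 2(10.34) = 20.69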